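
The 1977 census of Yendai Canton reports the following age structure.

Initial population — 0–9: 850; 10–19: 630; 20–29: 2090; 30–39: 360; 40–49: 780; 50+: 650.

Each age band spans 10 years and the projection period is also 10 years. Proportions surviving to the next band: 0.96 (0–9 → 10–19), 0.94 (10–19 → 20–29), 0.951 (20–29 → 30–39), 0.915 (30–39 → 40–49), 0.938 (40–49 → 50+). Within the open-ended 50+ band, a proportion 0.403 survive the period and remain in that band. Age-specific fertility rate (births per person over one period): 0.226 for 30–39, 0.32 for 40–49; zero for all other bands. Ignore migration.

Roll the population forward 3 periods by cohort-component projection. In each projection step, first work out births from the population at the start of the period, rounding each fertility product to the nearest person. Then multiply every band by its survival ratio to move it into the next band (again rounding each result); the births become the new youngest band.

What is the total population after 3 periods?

Period 1:
Births: 360 × 0.226 = 81, 780 × 0.32 = 250 → 331
10–19: 850 × 0.96 = 816
20–29: 630 × 0.94 = 592
30–39: 2090 × 0.951 = 1988
40–49: 360 × 0.915 = 329
50+: 780 × 0.938 + 650 × 0.403 = 732 + 262 = 994
End of period: [331, 816, 592, 1988, 329, 994]
Period 2:
Births: 1988 × 0.226 = 449, 329 × 0.32 = 105 → 554
10–19: 331 × 0.96 = 318
20–29: 816 × 0.94 = 767
30–39: 592 × 0.951 = 563
40–49: 1988 × 0.915 = 1819
50+: 329 × 0.938 + 994 × 0.403 = 309 + 401 = 710
End of period: [554, 318, 767, 563, 1819, 710]
Period 3:
Births: 563 × 0.226 = 127, 1819 × 0.32 = 582 → 709
10–19: 554 × 0.96 = 532
20–29: 318 × 0.94 = 299
30–39: 767 × 0.951 = 729
40–49: 563 × 0.915 = 515
50+: 1819 × 0.938 + 710 × 0.403 = 1706 + 286 = 1992
End of period: [709, 532, 299, 729, 515, 1992]
Total after period 3: 709 + 532 + 299 + 729 + 515 + 1992 = 4776

4776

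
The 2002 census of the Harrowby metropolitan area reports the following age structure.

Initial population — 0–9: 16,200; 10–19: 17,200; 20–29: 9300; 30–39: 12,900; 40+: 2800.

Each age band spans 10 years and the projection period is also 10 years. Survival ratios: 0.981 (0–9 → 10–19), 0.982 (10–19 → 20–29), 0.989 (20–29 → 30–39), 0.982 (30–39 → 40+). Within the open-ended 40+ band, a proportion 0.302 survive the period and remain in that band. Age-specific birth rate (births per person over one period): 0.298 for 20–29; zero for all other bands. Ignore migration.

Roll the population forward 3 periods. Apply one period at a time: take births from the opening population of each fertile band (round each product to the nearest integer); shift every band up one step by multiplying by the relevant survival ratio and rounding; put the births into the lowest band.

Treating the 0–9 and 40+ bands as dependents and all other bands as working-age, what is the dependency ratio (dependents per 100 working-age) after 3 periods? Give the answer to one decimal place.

Numbering the groups 1..5 from youngest to oldest:
Period 1.
Births: 9300 × 0.298 = 2771
Group 2: 16200 × 0.981 = 15892
Group 3: 17200 × 0.982 = 16890
Group 4: 9300 × 0.989 = 9198
Group 5: 12900 × 0.982 + 2800 × 0.302 = 12668 + 846 = 13514
→ [2771, 15892, 16890, 9198, 13514]
Period 2.
Births: 16890 × 0.298 = 5033
Group 2: 2771 × 0.981 = 2718
Group 3: 15892 × 0.982 = 15606
Group 4: 16890 × 0.989 = 16704
Group 5: 9198 × 0.982 + 13514 × 0.302 = 9032 + 4081 = 13113
→ [5033, 2718, 15606, 16704, 13113]
Period 3.
Births: 15606 × 0.298 = 4651
Group 2: 5033 × 0.981 = 4937
Group 3: 2718 × 0.982 = 2669
Group 4: 15606 × 0.989 = 15434
Group 5: 16704 × 0.982 + 13113 × 0.302 = 16403 + 3960 = 20363
→ [4651, 4937, 2669, 15434, 20363]
Dependents (band 0–9 + band 40+) = 4651 + 20363 = 25014; working-age = 23040; ratio = 25014/23040 × 100 = 108.6

108.6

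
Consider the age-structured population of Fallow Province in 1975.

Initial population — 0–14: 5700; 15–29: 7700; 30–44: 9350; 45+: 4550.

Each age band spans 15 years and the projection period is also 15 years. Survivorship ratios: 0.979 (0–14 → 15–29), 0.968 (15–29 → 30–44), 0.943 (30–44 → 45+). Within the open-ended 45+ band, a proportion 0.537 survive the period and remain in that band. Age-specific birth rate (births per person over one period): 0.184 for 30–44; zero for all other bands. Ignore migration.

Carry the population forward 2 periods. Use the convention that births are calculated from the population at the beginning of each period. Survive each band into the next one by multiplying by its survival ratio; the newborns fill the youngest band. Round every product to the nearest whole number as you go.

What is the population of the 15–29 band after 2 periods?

1684

Period 1.
Births: 9350 × 0.184 = 1720
15–29: 5700 × 0.979 = 5580
30–44: 7700 × 0.968 = 7454
45+: 9350 × 0.943 + 4550 × 0.537 = 8817 + 2443 = 11260
End of period: [1720, 5580, 7454, 11260]
Period 2.
Births: 7454 × 0.184 = 1372
15–29: 1720 × 0.979 = 1684
30–44: 5580 × 0.968 = 5401
45+: 7454 × 0.943 + 11260 × 0.537 = 7029 + 6047 = 13076
End of period: [1372, 1684, 5401, 13076]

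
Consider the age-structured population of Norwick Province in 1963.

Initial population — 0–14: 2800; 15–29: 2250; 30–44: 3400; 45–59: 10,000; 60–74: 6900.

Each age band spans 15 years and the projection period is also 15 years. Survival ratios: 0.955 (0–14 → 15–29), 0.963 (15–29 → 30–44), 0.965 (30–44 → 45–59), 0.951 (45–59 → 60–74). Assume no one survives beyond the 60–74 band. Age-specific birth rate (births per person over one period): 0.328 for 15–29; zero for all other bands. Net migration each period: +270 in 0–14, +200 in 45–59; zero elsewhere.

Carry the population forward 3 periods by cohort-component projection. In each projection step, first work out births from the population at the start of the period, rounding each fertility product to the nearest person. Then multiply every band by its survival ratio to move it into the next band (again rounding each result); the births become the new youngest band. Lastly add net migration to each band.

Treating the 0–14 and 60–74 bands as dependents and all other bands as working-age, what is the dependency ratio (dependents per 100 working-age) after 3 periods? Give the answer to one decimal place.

58.7

(Bands numbered youngest = 1 to oldest = 5.)
— Period 1 —
Births: 2250 × 0.328 = 738
Band 2: 2800 × 0.955 = 2674
Band 3: 2250 × 0.963 = 2167
Band 4: 3400 × 0.965 = 3281
Band 5: 10000 × 0.951 = 9510
Net migration: Band 1 + 270 → 1008; Band 4 + 200 → 3481
End of period: [1008, 2674, 2167, 3481, 9510]
— Period 2 —
Births: 2674 × 0.328 = 877
Band 2: 1008 × 0.955 = 963
Band 3: 2674 × 0.963 = 2575
Band 4: 2167 × 0.965 = 2091
Band 5: 3481 × 0.951 = 3310
Net migration: Band 1 + 270 → 1147; Band 4 + 200 → 2291
End of period: [1147, 963, 2575, 2291, 3310]
— Period 3 —
Births: 963 × 0.328 = 316
Band 2: 1147 × 0.955 = 1095
Band 3: 963 × 0.963 = 927
Band 4: 2575 × 0.965 = 2485
Band 5: 2291 × 0.951 = 2179
Net migration: Band 1 + 270 → 586; Band 4 + 200 → 2685
End of period: [586, 1095, 927, 2685, 2179]
Dependents (band 0–14 + band 60–74) = 586 + 2179 = 2765; working-age = 4707; ratio = 2765/4707 × 100 = 58.7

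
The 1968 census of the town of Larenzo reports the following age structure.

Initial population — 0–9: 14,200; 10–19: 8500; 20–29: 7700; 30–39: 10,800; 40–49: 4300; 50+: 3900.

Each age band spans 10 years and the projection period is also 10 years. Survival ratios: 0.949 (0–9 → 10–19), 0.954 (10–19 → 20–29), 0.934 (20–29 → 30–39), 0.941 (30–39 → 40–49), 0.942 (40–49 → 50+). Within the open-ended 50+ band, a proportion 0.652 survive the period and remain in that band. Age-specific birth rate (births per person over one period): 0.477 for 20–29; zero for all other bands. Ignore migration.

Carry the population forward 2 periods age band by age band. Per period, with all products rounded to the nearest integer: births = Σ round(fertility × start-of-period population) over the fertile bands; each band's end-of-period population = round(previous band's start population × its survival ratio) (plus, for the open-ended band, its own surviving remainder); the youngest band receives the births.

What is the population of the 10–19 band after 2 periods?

3486

(Bands numbered youngest = 1 to oldest = 6.)
After projecting period 1:
Births: 7700 × 0.477 = 3673
Band 2: 14200 × 0.949 = 13476
Band 3: 8500 × 0.954 = 8109
Band 4: 7700 × 0.934 = 7192
Band 5: 10800 × 0.941 = 10163
Band 6: 4300 × 0.942 + 3900 × 0.652 = 4051 + 2543 = 6594
End of period: [3673, 13476, 8109, 7192, 10163, 6594]
After projecting period 2:
Births: 8109 × 0.477 = 3868
Band 2: 3673 × 0.949 = 3486
Band 3: 13476 × 0.954 = 12856
Band 4: 8109 × 0.934 = 7574
Band 5: 7192 × 0.941 = 6768
Band 6: 10163 × 0.942 + 6594 × 0.652 = 9574 + 4299 = 13873
End of period: [3868, 3486, 12856, 7574, 6768, 13873]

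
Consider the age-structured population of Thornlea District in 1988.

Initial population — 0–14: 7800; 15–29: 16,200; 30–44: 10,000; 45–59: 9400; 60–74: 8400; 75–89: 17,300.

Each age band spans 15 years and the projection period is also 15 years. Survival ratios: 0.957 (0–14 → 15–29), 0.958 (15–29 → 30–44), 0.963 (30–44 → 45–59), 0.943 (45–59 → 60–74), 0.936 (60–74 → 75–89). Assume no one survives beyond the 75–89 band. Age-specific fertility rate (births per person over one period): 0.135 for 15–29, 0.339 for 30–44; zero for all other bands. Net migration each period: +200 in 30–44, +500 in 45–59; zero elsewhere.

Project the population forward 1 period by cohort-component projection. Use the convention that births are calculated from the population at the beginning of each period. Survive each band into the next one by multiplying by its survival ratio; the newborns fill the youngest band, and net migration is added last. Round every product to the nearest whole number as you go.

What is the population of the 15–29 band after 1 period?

7465

(Bands numbered youngest = 1 to oldest = 6.)
After projecting period 1:
Births: 16200 * 0.135 = 2187  |  10000 * 0.339 = 3390 ⇒ total 5577
Band 2: 7800 * 0.957 = 7465
Band 3: 16200 * 0.958 = 15520
Band 4: 10000 * 0.963 = 9630
Band 5: 9400 * 0.943 = 8864
Band 6: 8400 * 0.936 = 7862
Net migration: Band 3 + 200 → 15720; Band 4 + 500 → 10130
Giving 5577 / 7465 / 15720 / 10130 / 8864 / 7862.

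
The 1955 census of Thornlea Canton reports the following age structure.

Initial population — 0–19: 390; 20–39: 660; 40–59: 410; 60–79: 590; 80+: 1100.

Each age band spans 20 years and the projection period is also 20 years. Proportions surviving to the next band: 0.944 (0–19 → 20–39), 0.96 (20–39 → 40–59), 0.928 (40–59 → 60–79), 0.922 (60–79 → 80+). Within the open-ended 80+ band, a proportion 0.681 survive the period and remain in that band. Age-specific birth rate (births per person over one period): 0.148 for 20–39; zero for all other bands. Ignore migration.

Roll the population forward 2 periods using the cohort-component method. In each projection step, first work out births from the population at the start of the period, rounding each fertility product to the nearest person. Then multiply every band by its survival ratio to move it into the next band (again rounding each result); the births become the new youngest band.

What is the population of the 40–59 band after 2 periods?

353

Call the bands 1 to 5, youngest first.
Period 1:
Births: 660 × 0.148 = 98
Band 2: 390 × 0.944 = 368
Band 3: 660 × 0.96 = 634
Band 4: 410 × 0.928 = 380
Band 5: 590 × 0.922 + 1100 × 0.681 = 544 + 749 = 1293
→ [98, 368, 634, 380, 1293]
Period 2:
Births: 368 × 0.148 = 54
Band 2: 98 × 0.944 = 93
Band 3: 368 × 0.96 = 353
Band 4: 634 × 0.928 = 588
Band 5: 380 × 0.922 + 1293 × 0.681 = 350 + 881 = 1231
→ [54, 93, 353, 588, 1231]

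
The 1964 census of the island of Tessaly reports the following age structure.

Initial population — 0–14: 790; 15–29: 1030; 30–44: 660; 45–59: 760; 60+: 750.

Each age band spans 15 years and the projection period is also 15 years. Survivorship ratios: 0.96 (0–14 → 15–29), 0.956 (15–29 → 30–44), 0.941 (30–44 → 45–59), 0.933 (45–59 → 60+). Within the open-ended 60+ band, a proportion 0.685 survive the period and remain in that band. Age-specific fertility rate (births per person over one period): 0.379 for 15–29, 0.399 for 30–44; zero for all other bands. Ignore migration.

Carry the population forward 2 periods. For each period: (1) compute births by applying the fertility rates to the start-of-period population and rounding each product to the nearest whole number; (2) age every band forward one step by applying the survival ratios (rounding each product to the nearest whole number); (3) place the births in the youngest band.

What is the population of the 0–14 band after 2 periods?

(Bands numbered youngest = 1 to oldest = 5.)
Period 1.
Births: 1030 × 0.379 = 390  |  660 × 0.399 = 263 → 653
Band 2: 790 × 0.96 = 758
Band 3: 1030 × 0.956 = 985
Band 4: 660 × 0.941 = 621
Band 5: 760 × 0.933 + 750 × 0.685 = 709 + 514 = 1223
Giving 653 / 758 / 985 / 621 / 1223.
Period 2.
Births: 758 × 0.379 = 287  |  985 × 0.399 = 393 → 680
Band 2: 653 × 0.96 = 627
Band 3: 758 × 0.956 = 725
Band 4: 985 × 0.941 = 927
Band 5: 621 × 0.933 + 1223 × 0.685 = 579 + 838 = 1417
Giving 680 / 627 / 725 / 927 / 1417.

680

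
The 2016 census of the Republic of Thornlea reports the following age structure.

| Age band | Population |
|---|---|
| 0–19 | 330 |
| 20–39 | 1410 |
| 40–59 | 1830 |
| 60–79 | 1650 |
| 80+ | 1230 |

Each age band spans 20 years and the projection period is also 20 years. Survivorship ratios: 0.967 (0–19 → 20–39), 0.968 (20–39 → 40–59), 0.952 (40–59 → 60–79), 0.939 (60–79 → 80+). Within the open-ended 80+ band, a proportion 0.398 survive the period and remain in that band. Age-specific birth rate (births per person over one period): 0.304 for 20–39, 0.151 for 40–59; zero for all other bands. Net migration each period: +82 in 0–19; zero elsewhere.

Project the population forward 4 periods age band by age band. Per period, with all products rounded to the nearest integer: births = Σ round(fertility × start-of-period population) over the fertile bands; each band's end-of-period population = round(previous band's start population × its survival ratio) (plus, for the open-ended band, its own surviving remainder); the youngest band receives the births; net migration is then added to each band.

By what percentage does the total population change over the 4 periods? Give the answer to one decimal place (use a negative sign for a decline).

Period 1:
Births: 1410 × 0.304 = 429, 1830 × 0.151 = 276 — total 705
20–39: 330 × 0.967 = 319
40–59: 1410 × 0.968 = 1365
60–79: 1830 × 0.952 = 1742
80+: 1650 × 0.939 + 1230 × 0.398 = 1549 + 490 = 2039
Net migration: 0–19 + 82 → 787
Population now: 0–19=787, 20–39=319, 40–59=1365, 60–79=1742, 80+=2039
Period 2:
Births: 319 × 0.304 = 97, 1365 × 0.151 = 206 — total 303
20–39: 787 × 0.967 = 761
40–59: 319 × 0.968 = 309
60–79: 1365 × 0.952 = 1299
80+: 1742 × 0.939 + 2039 × 0.398 = 1636 + 812 = 2448
Net migration: 0–19 + 82 → 385
Population now: 0–19=385, 20–39=761, 40–59=309, 60–79=1299, 80+=2448
Period 3:
Births: 761 × 0.304 = 231, 309 × 0.151 = 47 — total 278
20–39: 385 × 0.967 = 372
40–59: 761 × 0.968 = 737
60–79: 309 × 0.952 = 294
80+: 1299 × 0.939 + 2448 × 0.398 = 1220 + 974 = 2194
Net migration: 0–19 + 82 → 360
Population now: 0–19=360, 20–39=372, 40–59=737, 60–79=294, 80+=2194
Period 4:
Births: 372 × 0.304 = 113, 737 × 0.151 = 111 — total 224
20–39: 360 × 0.967 = 348
40–59: 372 × 0.968 = 360
60–79: 737 × 0.952 = 702
80+: 294 × 0.939 + 2194 × 0.398 = 276 + 873 = 1149
Net migration: 0–19 + 82 → 306
Population now: 0–19=306, 20–39=348, 40–59=360, 60–79=702, 80+=1149
Total: 6450 → 2865; change = -3585; percentage change = -55.6%

-55.6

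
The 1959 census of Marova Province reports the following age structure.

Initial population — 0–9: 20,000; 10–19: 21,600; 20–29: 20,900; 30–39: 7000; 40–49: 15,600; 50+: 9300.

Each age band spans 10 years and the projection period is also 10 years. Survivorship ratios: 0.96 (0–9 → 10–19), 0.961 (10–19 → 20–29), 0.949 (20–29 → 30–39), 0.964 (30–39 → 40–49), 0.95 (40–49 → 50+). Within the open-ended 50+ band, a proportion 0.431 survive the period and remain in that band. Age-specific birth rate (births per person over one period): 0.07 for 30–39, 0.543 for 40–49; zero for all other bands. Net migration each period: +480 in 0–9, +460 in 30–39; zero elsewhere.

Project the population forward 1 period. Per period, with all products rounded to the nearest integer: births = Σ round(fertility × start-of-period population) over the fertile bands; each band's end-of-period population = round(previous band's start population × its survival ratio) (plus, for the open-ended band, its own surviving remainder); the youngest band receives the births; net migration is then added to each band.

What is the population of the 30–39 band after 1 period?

20294

After projecting period 1:
Births: 7000 * 0.07 = 490  |  15600 * 0.543 = 8471 ⇒ total 8961
10–19: 20000 * 0.96 = 19200
20–29: 21600 * 0.961 = 20758
30–39: 20900 * 0.949 = 19834
40–49: 7000 * 0.964 = 6748
50+: 15600 * 0.95 + 9300 * 0.431 = 14820 + 4008 = 18828
Net migration: 0–9 + 480 → 9441; 30–39 + 460 → 20294
End of period: [9441, 19200, 20758, 20294, 6748, 18828]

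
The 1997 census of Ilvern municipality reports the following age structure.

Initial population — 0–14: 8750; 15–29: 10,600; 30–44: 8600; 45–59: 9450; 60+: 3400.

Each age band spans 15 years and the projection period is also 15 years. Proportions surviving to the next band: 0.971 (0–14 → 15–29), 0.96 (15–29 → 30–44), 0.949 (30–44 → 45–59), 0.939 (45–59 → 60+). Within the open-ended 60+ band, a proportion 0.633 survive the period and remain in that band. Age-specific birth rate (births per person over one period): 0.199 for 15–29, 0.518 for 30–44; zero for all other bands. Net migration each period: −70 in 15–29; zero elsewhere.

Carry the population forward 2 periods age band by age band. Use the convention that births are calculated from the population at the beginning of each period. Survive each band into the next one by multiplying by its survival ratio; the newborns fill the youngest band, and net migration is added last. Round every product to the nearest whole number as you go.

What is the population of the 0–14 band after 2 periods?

6948

Numbering the groups 1..5 from youngest to oldest:
Period 1:
Births: 10600 * 0.199 = 2109  |  8600 * 0.518 = 4455 ⇒ total 6564
Group 2: 8750 * 0.971 = 8496
Group 3: 10600 * 0.96 = 10176
Group 4: 8600 * 0.949 = 8161
Group 5: 9450 * 0.939 + 3400 * 0.633 = 8874 + 2152 = 11026
Net migration: Group 2 − 70 → 8426
Population now: 0–14=6564, 15–29=8426, 30–44=10176, 45–59=8161, 60+=11026
Period 2:
Births: 8426 * 0.199 = 1677  |  10176 * 0.518 = 5271 ⇒ total 6948
Group 2: 6564 * 0.971 = 6374
Group 3: 8426 * 0.96 = 8089
Group 4: 10176 * 0.949 = 9657
Group 5: 8161 * 0.939 + 11026 * 0.633 = 7663 + 6979 = 14642
Net migration: Group 2 − 70 → 6304
Population now: 0–14=6948, 15–29=6304, 30–44=8089, 45–59=9657, 60+=14642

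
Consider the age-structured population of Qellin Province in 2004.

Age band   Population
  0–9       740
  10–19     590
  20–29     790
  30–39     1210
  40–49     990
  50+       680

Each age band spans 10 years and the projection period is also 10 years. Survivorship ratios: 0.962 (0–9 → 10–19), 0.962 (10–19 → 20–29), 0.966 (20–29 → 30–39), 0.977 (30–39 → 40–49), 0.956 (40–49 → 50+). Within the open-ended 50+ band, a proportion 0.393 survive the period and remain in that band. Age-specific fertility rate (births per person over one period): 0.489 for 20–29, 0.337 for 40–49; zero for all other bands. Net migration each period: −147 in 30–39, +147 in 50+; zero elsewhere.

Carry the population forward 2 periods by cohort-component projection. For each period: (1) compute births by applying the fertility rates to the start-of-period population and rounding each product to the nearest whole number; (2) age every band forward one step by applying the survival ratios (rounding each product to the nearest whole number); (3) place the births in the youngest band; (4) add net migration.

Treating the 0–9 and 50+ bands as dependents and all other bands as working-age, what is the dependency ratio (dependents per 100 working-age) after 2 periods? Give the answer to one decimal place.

— Period 1 —
Births: 790 × 0.489 = 386, 990 × 0.337 = 334 — total 720
10–19: 740 × 0.962 = 712
20–29: 590 × 0.962 = 568
30–39: 790 × 0.966 = 763
40–49: 1210 × 0.977 = 1182
50+: 990 × 0.956 + 680 × 0.393 = 946 + 267 = 1213
Net migration: 30–39 − 147 → 616; 50+ + 147 → 1360
Population now: 0–9=720, 10–19=712, 20–29=568, 30–39=616, 40–49=1182, 50+=1360
— Period 2 —
Births: 568 × 0.489 = 278, 1182 × 0.337 = 398 — total 676
10–19: 720 × 0.962 = 693
20–29: 712 × 0.962 = 685
30–39: 568 × 0.966 = 549
40–49: 616 × 0.977 = 602
50+: 1182 × 0.956 + 1360 × 0.393 = 1130 + 534 = 1664
Net migration: 30–39 − 147 → 402; 50+ + 147 → 1811
Population now: 0–9=676, 10–19=693, 20–29=685, 30–39=402, 40–49=602, 50+=1811
Dependents (band 0–9 + band 50+) = 676 + 1811 = 2487; working-age = 2382; ratio = 2487/2382 × 100 = 104.4

104.4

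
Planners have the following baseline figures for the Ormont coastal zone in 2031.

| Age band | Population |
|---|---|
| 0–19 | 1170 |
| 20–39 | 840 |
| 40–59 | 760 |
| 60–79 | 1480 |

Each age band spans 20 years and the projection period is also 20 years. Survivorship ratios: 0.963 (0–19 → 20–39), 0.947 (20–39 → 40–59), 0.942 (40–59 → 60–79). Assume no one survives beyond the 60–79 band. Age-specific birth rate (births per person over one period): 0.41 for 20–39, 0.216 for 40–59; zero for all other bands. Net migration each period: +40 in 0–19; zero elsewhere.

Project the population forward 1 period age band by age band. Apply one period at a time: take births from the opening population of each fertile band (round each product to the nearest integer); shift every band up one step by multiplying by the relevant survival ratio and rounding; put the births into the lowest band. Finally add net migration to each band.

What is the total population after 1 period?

— Period 1 —
Births: 840 × 0.41 = 344, 760 × 0.216 = 164 ⇒ total 508
20–39: 1170 × 0.963 = 1127
40–59: 840 × 0.947 = 795
60–79: 760 × 0.942 = 716
Net migration: 0–19 + 40 → 548
Giving 548 / 1127 / 795 / 716.
Total after period 1: 548 + 1127 + 795 + 716 = 3186

3186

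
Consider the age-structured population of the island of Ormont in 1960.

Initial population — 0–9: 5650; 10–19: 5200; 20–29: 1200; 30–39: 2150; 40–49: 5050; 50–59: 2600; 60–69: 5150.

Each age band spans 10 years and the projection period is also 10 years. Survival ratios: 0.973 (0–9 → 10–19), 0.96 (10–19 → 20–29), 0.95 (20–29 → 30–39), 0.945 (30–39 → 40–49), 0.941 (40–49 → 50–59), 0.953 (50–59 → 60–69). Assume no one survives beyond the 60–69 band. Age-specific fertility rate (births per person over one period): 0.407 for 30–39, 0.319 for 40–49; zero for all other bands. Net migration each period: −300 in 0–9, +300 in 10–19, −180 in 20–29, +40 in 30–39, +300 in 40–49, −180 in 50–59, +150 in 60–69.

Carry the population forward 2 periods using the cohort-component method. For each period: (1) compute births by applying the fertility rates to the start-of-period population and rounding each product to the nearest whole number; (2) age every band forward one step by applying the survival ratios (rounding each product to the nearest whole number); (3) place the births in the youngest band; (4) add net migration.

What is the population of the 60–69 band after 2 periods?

4507

Let band 1 be 0–9 through band 7 = 60–69.
After projecting period 1:
Births: 2150 × 0.407 = 875, 5050 × 0.319 = 1611 → 2486
Band 2: 5650 × 0.973 = 5497
Band 3: 5200 × 0.96 = 4992
Band 4: 1200 × 0.95 = 1140
Band 5: 2150 × 0.945 = 2032
Band 6: 5050 × 0.941 = 4752
Band 7: 2600 × 0.953 = 2478
Net migration: Band 1 − 300 → 2186; Band 2 + 300 → 5797; Band 3 − 180 → 4812; Band 4 + 40 → 1180; Band 5 + 300 → 2332; Band 6 − 180 → 4572; Band 7 + 150 → 2628
Giving 2186 / 5797 / 4812 / 1180 / 2332 / 4572 / 2628.
After projecting period 2:
Births: 1180 × 0.407 = 480, 2332 × 0.319 = 744 → 1224
Band 2: 2186 × 0.973 = 2127
Band 3: 5797 × 0.96 = 5565
Band 4: 4812 × 0.95 = 4571
Band 5: 1180 × 0.945 = 1115
Band 6: 2332 × 0.941 = 2194
Band 7: 4572 × 0.953 = 4357
Net migration: Band 1 − 300 → 924; Band 2 + 300 → 2427; Band 3 − 180 → 5385; Band 4 + 40 → 4611; Band 5 + 300 → 1415; Band 6 − 180 → 2014; Band 7 + 150 → 4507
Giving 924 / 2427 / 5385 / 4611 / 1415 / 2014 / 4507.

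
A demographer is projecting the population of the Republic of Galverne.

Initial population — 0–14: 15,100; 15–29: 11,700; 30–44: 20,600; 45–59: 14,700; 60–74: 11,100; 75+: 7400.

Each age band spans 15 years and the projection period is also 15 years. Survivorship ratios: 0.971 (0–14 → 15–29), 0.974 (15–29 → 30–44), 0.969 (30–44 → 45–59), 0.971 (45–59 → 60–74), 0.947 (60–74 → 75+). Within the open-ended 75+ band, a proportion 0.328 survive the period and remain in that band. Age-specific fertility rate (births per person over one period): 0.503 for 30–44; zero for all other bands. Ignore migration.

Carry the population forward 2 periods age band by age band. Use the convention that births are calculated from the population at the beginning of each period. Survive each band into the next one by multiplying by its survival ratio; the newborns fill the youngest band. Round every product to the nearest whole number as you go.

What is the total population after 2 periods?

[period 1]
Births: 20600 × 0.503 = 10362
15–29: 15100 × 0.971 = 14662
30–44: 11700 × 0.974 = 11396
45–59: 20600 × 0.969 = 19961
60–74: 14700 × 0.971 = 14274
75+: 11100 × 0.947 + 7400 × 0.328 = 10512 + 2427 = 12939
Giving 10362 / 14662 / 11396 / 19961 / 14274 / 12939.
[period 2]
Births: 11396 × 0.503 = 5732
15–29: 10362 × 0.971 = 10062
30–44: 14662 × 0.974 = 14281
45–59: 11396 × 0.969 = 11043
60–74: 19961 × 0.971 = 19382
75+: 14274 × 0.947 + 12939 × 0.328 = 13517 + 4244 = 17761
Giving 5732 / 10062 / 14281 / 11043 / 19382 / 17761.
Total after period 2: 5732 + 10062 + 14281 + 11043 + 19382 + 17761 = 78261

78261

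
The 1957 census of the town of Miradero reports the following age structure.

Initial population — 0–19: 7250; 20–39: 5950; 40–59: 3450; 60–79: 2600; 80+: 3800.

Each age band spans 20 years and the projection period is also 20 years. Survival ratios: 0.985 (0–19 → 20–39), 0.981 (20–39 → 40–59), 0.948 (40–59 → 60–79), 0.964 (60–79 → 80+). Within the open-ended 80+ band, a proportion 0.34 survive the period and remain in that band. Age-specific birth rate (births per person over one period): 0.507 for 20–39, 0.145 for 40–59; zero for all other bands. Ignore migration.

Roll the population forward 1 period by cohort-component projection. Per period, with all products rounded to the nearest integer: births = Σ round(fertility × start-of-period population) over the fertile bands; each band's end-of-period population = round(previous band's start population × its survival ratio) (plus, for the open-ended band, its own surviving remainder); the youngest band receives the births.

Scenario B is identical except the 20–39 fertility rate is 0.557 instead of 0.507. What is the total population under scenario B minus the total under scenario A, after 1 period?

Period 1.
Births: 5950 × 0.507 = 3017  |  3450 × 0.145 = 500 — total 3517
20–39: 7250 × 0.985 = 7141
40–59: 5950 × 0.981 = 5837
60–79: 3450 × 0.948 = 3271
80+: 2600 × 0.964 + 3800 × 0.34 = 2506 + 1292 = 3798
→ [3517, 7141, 5837, 3271, 3798]
Scenario A total after 1 period: 23564
Scenario B projection —
Period 1.
Births: 5950 × 0.557 = 3314  |  3450 × 0.145 = 500 — total 3814
20–39: 7250 × 0.985 = 7141
40–59: 5950 × 0.981 = 5837
60–79: 3450 × 0.948 = 3271
80+: 2600 × 0.964 + 3800 × 0.34 = 2506 + 1292 = 3798
→ [3814, 7141, 5837, 3271, 3798]
Scenario B total after 1 period: 23861
Difference B − A = 23861 − 23564 = 297

297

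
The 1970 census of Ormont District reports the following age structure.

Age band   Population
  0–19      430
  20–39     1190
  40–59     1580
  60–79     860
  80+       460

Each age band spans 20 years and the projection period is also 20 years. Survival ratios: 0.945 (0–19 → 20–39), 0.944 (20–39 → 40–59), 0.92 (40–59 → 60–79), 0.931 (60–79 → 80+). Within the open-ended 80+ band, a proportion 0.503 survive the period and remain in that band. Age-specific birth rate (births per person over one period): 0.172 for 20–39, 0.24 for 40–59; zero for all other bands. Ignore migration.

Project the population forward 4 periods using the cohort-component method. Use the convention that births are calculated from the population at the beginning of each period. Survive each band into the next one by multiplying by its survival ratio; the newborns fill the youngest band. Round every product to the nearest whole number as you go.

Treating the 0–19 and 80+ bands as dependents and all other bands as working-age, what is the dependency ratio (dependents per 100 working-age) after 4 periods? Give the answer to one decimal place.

Numbering the groups 1..5 from youngest to oldest:
Period 1.
Births: 1190 * 0.172 = 205, 1580 * 0.24 = 379 → total 584
Group 2: 430 * 0.945 = 406
Group 3: 1190 * 0.944 = 1123
Group 4: 1580 * 0.92 = 1454
Group 5: 860 * 0.931 + 460 * 0.503 = 801 + 231 = 1032
End of period: [584, 406, 1123, 1454, 1032]
Period 2.
Births: 406 * 0.172 = 70, 1123 * 0.24 = 270 → total 340
Group 2: 584 * 0.945 = 552
Group 3: 406 * 0.944 = 383
Group 4: 1123 * 0.92 = 1033
Group 5: 1454 * 0.931 + 1032 * 0.503 = 1354 + 519 = 1873
End of period: [340, 552, 383, 1033, 1873]
Period 3.
Births: 552 * 0.172 = 95, 383 * 0.24 = 92 → total 187
Group 2: 340 * 0.945 = 321
Group 3: 552 * 0.944 = 521
Group 4: 383 * 0.92 = 352
Group 5: 1033 * 0.931 + 1873 * 0.503 = 962 + 942 = 1904
End of period: [187, 321, 521, 352, 1904]
Period 4.
Births: 321 * 0.172 = 55, 521 * 0.24 = 125 → total 180
Group 2: 187 * 0.945 = 177
Group 3: 321 * 0.944 = 303
Group 4: 521 * 0.92 = 479
Group 5: 352 * 0.931 + 1904 * 0.503 = 328 + 958 = 1286
End of period: [180, 177, 303, 479, 1286]
Dependents (band 0–19 + band 80+) = 180 + 1286 = 1466; working-age = 959; ratio = 1466/959 × 100 = 152.9

152.9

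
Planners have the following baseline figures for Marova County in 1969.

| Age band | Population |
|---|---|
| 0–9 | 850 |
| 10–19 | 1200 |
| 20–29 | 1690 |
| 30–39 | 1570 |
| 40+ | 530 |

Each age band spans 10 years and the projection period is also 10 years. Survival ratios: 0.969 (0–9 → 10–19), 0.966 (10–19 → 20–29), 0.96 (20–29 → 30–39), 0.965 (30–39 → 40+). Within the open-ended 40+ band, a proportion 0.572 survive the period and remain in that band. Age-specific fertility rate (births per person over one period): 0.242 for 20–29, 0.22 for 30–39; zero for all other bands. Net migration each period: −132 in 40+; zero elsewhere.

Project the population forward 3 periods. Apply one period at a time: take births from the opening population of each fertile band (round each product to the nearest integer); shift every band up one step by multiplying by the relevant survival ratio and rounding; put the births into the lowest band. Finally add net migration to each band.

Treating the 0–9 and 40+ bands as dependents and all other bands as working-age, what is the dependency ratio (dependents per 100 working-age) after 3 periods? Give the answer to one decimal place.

131.8

After projecting period 1:
Births: 1690 × 0.242 = 409 ; 1570 × 0.22 = 345 ⇒ total 754
10–19: 850 × 0.969 = 824
20–29: 1200 × 0.966 = 1159
30–39: 1690 × 0.96 = 1622
40+: 1570 × 0.965 + 530 × 0.572 = 1515 + 303 = 1818
Net migration: 40+ − 132 → 1686
→ [754, 824, 1159, 1622, 1686]
After projecting period 2:
Births: 1159 × 0.242 = 280 ; 1622 × 0.22 = 357 ⇒ total 637
10–19: 754 × 0.969 = 731
20–29: 824 × 0.966 = 796
30–39: 1159 × 0.96 = 1113
40+: 1622 × 0.965 + 1686 × 0.572 = 1565 + 964 = 2529
Net migration: 40+ − 132 → 2397
→ [637, 731, 796, 1113, 2397]
After projecting period 3:
Births: 796 × 0.242 = 193 ; 1113 × 0.22 = 245 ⇒ total 438
10–19: 637 × 0.969 = 617
20–29: 731 × 0.966 = 706
30–39: 796 × 0.96 = 764
40+: 1113 × 0.965 + 2397 × 0.572 = 1074 + 1371 = 2445
Net migration: 40+ − 132 → 2313
→ [438, 617, 706, 764, 2313]
Dependents (band 0–9 + band 40+) = 438 + 2313 = 2751; working-age = 2087; ratio = 2751/2087 × 100 = 131.8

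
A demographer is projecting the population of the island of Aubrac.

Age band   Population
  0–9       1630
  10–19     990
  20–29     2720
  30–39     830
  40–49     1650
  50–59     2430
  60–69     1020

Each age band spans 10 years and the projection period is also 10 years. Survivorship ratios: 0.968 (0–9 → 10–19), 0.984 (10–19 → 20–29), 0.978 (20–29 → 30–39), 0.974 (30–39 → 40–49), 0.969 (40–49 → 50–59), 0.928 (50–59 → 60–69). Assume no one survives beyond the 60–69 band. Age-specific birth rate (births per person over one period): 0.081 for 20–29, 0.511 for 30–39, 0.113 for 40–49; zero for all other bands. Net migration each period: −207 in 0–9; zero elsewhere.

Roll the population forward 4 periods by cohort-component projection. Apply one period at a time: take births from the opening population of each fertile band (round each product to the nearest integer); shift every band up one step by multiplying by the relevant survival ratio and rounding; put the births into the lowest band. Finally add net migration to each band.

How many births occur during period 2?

1529

Numbering the groups 1..7 from youngest to oldest:
[period 1]
Births: 2720 × 0.081 = 220  |  830 × 0.511 = 424  |  1650 × 0.113 = 186 → 830
Group 2: 1630 × 0.968 = 1578
Group 3: 990 × 0.984 = 974
Group 4: 2720 × 0.978 = 2660
Group 5: 830 × 0.974 = 808
Group 6: 1650 × 0.969 = 1599
Group 7: 2430 × 0.928 = 2255
Net migration: Group 1 − 207 → 623
→ [623, 1578, 974, 2660, 808, 1599, 2255]
[period 2]
Births: 974 × 0.081 = 79  |  2660 × 0.511 = 1359  |  808 × 0.113 = 91 → 1529
Group 2: 623 × 0.968 = 603
Group 3: 1578 × 0.984 = 1553
Group 4: 974 × 0.978 = 953
Group 5: 2660 × 0.974 = 2591
Group 6: 808 × 0.969 = 783
Group 7: 1599 × 0.928 = 1484
Net migration: Group 1 − 207 → 1322
→ [1322, 603, 1553, 953, 2591, 783, 1484]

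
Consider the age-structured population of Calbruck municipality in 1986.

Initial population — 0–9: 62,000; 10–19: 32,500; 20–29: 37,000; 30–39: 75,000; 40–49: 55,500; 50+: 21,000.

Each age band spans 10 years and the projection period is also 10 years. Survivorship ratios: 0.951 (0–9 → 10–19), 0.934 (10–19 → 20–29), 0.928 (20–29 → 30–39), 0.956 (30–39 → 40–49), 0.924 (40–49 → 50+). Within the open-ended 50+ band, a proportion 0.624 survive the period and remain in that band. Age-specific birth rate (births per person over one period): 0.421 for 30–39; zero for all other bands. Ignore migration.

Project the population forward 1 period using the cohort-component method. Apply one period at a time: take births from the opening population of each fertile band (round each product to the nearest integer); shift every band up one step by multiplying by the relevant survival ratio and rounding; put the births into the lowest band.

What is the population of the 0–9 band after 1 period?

31575

After projecting period 1:
Births: 75000 × 0.421 = 31575
10–19: 62000 × 0.951 = 58962
20–29: 32500 × 0.934 = 30355
30–39: 37000 × 0.928 = 34336
40–49: 75000 × 0.956 = 71700
50+: 55500 × 0.924 + 21000 × 0.624 = 51282 + 13104 = 64386
Giving 31575 / 58962 / 30355 / 34336 / 71700 / 64386.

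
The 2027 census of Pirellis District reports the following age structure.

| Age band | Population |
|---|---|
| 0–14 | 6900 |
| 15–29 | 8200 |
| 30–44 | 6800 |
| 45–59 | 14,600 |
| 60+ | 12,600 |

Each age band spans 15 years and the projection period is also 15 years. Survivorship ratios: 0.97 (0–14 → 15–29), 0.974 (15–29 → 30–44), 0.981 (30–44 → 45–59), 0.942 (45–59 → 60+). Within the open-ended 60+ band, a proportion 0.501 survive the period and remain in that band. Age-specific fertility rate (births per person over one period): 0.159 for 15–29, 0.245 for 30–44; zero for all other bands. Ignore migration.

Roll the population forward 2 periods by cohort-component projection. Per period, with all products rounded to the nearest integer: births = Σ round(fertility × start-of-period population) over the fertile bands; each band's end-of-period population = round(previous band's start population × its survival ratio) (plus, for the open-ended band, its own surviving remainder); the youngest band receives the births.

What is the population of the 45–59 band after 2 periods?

7835

Call the groups 1 to 5, youngest first.
After projecting period 1:
Births: 8200 × 0.159 = 1304 ; 6800 × 0.245 = 1666 → 2970
Group 2: 6900 × 0.97 = 6693
Group 3: 8200 × 0.974 = 7987
Group 4: 6800 × 0.981 = 6671
Group 5: 14600 × 0.942 + 12600 × 0.501 = 13753 + 6313 = 20066
End of period: [2970, 6693, 7987, 6671, 20066]
After projecting period 2:
Births: 6693 × 0.159 = 1064 ; 7987 × 0.245 = 1957 → 3021
Group 2: 2970 × 0.97 = 2881
Group 3: 6693 × 0.974 = 6519
Group 4: 7987 × 0.981 = 7835
Group 5: 6671 × 0.942 + 20066 × 0.501 = 6284 + 10053 = 16337
End of period: [3021, 2881, 6519, 7835, 16337]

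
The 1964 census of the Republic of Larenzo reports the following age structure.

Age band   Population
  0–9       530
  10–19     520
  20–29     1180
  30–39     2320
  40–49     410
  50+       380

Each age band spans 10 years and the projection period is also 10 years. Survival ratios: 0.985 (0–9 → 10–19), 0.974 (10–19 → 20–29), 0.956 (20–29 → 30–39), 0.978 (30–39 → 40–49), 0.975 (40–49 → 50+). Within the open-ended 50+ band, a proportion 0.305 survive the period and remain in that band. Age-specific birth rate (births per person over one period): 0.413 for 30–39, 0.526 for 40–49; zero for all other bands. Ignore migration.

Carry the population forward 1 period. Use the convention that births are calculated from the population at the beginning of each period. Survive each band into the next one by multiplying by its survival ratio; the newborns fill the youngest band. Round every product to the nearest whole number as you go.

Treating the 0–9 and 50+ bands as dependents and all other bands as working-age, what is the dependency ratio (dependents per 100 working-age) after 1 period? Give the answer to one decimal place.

Period 1.
Births: 2320 × 0.413 = 958  |  410 × 0.526 = 216 → 1174
10–19: 530 × 0.985 = 522
20–29: 520 × 0.974 = 506
30–39: 1180 × 0.956 = 1128
40–49: 2320 × 0.978 = 2269
50+: 410 × 0.975 + 380 × 0.305 = 400 + 116 = 516
Population now: 0–9=1174, 10–19=522, 20–29=506, 30–39=1128, 40–49=2269, 50+=516
Dependents (band 0–9 + band 50+) = 1174 + 516 = 1690; working-age = 4425; ratio = 1690/4425 × 100 = 38.2

38.2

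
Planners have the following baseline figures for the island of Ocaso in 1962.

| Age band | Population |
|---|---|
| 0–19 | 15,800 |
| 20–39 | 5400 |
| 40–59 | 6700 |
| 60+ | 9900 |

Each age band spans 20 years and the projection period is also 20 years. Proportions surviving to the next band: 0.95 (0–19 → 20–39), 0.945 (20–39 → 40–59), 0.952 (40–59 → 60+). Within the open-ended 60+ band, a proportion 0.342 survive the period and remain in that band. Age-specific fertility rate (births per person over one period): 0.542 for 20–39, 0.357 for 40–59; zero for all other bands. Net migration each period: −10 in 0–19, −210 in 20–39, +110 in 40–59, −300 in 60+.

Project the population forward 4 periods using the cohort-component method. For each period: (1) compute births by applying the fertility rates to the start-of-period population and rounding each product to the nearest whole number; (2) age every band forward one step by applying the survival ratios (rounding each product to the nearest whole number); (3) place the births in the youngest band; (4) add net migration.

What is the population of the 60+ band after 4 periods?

Period 1:
Births: 5400 × 0.542 = 2927  |  6700 × 0.357 = 2392 → 5319
20–39: 15800 × 0.95 = 15010
40–59: 5400 × 0.945 = 5103
60+: 6700 × 0.952 + 9900 × 0.342 = 6378 + 3386 = 9764
Net migration: 0–19 − 10 → 5309; 20–39 − 210 → 14800; 40–59 + 110 → 5213; 60+ − 300 → 9464
End of period: [5309, 14800, 5213, 9464]
Period 2:
Births: 14800 × 0.542 = 8022  |  5213 × 0.357 = 1861 → 9883
20–39: 5309 × 0.95 = 5044
40–59: 14800 × 0.945 = 13986
60+: 5213 × 0.952 + 9464 × 0.342 = 4963 + 3237 = 8200
Net migration: 0–19 − 10 → 9873; 20–39 − 210 → 4834; 40–59 + 110 → 14096; 60+ − 300 → 7900
End of period: [9873, 4834, 14096, 7900]
Period 3:
Births: 4834 × 0.542 = 2620  |  14096 × 0.357 = 5032 → 7652
20–39: 9873 × 0.95 = 9379
40–59: 4834 × 0.945 = 4568
60+: 14096 × 0.952 + 7900 × 0.342 = 13419 + 2702 = 16121
Net migration: 0–19 − 10 → 7642; 20–39 − 210 → 9169; 40–59 + 110 → 4678; 60+ − 300 → 15821
End of period: [7642, 9169, 4678, 15821]
Period 4:
Births: 9169 × 0.542 = 4970  |  4678 × 0.357 = 1670 → 6640
20–39: 7642 × 0.95 = 7260
40–59: 9169 × 0.945 = 8665
60+: 4678 × 0.952 + 15821 × 0.342 = 4453 + 5411 = 9864
Net migration: 0–19 − 10 → 6630; 20–39 − 210 → 7050; 40–59 + 110 → 8775; 60+ − 300 → 9564
End of period: [6630, 7050, 8775, 9564]

9564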